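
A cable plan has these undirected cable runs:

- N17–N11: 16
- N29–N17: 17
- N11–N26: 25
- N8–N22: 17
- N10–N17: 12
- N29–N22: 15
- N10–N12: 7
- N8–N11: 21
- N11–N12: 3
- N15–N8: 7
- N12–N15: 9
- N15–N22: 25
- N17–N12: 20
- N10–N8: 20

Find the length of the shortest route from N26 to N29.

Compare a few routes:
N26 → N11 → N12 → N10 → N17 → N29: 25+3+7+12+17 = 64
N26 → N11 → N12 → N17 → N29: 25+3+20+17 = 65
N26 → N11 → N17 → N29: 25+16+17 = 58
Cheapest is N26 → N11 → N17 → N29 at 58.

58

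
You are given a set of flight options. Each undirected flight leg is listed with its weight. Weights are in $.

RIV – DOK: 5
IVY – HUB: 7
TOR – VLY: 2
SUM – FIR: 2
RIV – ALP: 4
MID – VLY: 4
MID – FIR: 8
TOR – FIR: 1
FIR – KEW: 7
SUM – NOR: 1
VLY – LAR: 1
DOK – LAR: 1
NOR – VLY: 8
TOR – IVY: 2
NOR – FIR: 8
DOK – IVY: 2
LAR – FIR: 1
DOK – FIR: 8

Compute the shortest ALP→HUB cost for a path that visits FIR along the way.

$21

Shortest ALP→FIR: ALP → RIV → DOK → LAR → FIR = 11
Shortest FIR→HUB: FIR → TOR → IVY → HUB = 10
Total via FIR: 11 + 10 = $21.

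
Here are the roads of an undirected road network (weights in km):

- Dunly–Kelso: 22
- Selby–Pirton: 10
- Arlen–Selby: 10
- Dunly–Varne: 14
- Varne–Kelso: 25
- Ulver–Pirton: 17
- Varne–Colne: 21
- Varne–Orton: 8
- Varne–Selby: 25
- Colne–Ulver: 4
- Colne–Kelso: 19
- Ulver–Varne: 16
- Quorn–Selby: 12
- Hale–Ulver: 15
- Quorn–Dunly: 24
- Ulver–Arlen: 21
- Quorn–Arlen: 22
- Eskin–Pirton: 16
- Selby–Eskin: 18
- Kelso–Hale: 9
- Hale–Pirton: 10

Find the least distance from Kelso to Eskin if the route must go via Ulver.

56 km

Best Kelso to Ulver: Kelso → Colne → Ulver costing 23
Best Ulver to Eskin: Ulver → Pirton → Eskin costing 33
Total via Ulver: 23 + 33 = 56 km.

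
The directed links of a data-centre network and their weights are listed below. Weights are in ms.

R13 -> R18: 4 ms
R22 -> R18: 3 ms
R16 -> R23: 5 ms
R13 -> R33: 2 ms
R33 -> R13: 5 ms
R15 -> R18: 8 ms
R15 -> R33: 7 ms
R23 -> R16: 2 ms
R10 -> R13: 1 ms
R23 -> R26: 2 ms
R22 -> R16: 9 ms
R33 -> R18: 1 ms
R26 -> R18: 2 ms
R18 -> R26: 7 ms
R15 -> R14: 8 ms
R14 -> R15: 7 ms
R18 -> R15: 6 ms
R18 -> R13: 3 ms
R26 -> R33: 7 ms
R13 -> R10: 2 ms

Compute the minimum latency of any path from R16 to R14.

23 ms

Running Dijkstra from R16:
R16: 0
R23: 5  (via R16)
R26: 7  (via R23)
R18: 9  (via R26)
R13: 12  (via R18)
R33: 14  (via R26)
R10: 14  (via R13)
R15: 15  (via R18)
R14: 23  (via R15)
Shortest route: R16 → R23 → R26 → R18 → R15 → R14 = 23 ms.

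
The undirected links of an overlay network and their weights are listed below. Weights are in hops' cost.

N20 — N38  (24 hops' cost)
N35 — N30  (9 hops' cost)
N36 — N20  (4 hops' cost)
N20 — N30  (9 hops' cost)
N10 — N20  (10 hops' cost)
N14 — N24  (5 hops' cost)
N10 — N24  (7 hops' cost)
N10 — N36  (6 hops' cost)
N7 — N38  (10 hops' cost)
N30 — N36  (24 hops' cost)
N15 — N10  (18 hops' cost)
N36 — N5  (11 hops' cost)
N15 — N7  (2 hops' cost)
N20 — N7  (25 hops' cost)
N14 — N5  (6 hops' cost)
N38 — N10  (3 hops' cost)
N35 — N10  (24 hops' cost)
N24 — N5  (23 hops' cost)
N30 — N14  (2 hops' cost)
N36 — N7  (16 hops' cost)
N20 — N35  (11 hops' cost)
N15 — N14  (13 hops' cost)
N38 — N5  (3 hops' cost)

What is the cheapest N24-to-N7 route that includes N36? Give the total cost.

29 hops' cost

Best N24 to N36: N24 → N10 → N36 costing 13
Shortest N36→N7: N36 → N7 = 16
Total via N36: 13 + 16 = 29 hops' cost.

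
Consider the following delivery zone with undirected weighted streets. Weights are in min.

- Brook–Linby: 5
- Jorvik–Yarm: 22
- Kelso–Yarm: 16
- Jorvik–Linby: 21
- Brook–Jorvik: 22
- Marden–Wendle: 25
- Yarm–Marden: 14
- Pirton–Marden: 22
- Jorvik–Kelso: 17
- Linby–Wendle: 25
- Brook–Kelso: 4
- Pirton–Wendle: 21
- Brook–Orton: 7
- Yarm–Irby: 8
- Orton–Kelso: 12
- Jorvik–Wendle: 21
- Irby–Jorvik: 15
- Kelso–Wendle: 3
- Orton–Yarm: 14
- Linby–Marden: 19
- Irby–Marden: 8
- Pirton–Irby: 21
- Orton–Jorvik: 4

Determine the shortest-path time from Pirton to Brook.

Settle nodes by increasing distance from Pirton:
Pirton: 0
Wendle: 21  (via Pirton)
Irby: 21  (via Pirton)
Marden: 22  (via Pirton)
Kelso: 24  (via Wendle)
Brook: 28  (via Kelso)
Shortest route: Pirton–Wendle–Kelso–Brook = 28 min.

28 min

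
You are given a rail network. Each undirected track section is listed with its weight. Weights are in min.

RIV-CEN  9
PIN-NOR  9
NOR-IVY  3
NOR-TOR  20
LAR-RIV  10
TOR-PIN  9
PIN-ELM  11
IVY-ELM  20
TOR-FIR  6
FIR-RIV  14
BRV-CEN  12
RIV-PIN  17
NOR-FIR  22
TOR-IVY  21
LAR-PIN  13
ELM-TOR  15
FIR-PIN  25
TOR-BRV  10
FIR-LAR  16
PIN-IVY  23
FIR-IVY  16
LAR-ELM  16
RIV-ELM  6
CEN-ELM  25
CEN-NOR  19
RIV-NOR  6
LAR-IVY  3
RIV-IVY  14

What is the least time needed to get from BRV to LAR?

31 min

Running Dijkstra from BRV:
BRV: 0
TOR: 10  (via BRV)
CEN: 12  (via BRV)
FIR: 16  (via TOR)
PIN: 19  (via TOR)
RIV: 21  (via CEN)
ELM: 25  (via TOR)
NOR: 27  (via RIV)
IVY: 30  (via NOR)
LAR: 31  (via RIV)
Shortest route: BRV–CEN–RIV–LAR = 31 min.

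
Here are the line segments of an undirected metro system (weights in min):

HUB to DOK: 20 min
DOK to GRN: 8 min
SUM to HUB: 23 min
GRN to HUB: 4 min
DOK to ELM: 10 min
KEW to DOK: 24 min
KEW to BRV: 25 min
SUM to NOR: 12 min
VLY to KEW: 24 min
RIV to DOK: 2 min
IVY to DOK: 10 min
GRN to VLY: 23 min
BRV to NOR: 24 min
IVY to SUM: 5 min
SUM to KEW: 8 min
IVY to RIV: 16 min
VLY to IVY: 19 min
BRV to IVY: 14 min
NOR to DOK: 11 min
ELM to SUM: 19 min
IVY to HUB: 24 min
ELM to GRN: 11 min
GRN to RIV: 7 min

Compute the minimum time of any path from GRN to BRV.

Candidate routes:
GRN–RIV–DOK–IVY–BRV: 7+2+10+14 = 33
GRN–DOK–IVY–BRV: 8+10+14 = 32
GRN–RIV–IVY–BRV: 7+16+14 = 37
The minimum is 32 min via GRN–DOK–IVY–BRV.

32 min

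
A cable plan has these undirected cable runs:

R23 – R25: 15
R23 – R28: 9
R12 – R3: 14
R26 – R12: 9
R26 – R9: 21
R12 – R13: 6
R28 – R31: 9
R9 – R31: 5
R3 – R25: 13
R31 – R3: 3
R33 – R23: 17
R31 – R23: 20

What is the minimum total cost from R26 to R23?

44

Settle nodes by increasing distance from R26:
R26: 0
R12: 9  (via R26)
R13: 15  (via R12)
R9: 21  (via R26)
R3: 23  (via R12)
R31: 26  (via R9)
R28: 35  (via R31)
R25: 36  (via R3)
R23: 44  (via R28)
Shortest route: R26–R9–R31–R28–R23 = 44.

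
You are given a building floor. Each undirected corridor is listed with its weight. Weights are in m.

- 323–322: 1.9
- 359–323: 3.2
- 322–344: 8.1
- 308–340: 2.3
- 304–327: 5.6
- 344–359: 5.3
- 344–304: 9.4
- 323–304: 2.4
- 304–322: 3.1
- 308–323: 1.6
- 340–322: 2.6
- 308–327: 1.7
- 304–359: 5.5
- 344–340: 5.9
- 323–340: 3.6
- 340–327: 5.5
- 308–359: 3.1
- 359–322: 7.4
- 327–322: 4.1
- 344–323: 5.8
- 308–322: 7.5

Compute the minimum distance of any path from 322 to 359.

Running Dijkstra from 322:
322: 0
323: 1.9  (via 322)
340: 2.6  (via 322)
304: 3.1  (via 322)
308: 3.5  (via 323)
327: 4.1  (via 322)
359: 5.1  (via 323)
Shortest route: 322 → 323 → 359 = 5.1 m.

5.1 m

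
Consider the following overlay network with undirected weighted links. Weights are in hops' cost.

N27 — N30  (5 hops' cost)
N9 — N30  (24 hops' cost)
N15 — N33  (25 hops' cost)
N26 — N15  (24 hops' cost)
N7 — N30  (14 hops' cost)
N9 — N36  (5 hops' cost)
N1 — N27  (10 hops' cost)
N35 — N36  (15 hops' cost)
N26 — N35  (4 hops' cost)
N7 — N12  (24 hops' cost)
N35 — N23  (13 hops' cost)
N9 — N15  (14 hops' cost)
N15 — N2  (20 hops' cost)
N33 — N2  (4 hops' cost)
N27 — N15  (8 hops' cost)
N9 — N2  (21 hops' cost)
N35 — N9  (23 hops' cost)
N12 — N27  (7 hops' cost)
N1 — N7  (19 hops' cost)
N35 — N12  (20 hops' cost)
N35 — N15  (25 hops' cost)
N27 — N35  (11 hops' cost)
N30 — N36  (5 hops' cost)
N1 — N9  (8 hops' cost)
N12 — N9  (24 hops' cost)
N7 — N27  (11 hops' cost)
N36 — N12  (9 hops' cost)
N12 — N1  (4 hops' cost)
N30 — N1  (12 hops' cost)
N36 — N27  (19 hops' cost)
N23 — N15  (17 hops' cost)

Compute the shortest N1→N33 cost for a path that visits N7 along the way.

62 hops' cost

Best N1 to N7: N1–N7 costing 19
Best N7 to N33: N7–N27–N15–N2–N33 costing 43
Total via N7: 19 + 43 = 62 hops' cost.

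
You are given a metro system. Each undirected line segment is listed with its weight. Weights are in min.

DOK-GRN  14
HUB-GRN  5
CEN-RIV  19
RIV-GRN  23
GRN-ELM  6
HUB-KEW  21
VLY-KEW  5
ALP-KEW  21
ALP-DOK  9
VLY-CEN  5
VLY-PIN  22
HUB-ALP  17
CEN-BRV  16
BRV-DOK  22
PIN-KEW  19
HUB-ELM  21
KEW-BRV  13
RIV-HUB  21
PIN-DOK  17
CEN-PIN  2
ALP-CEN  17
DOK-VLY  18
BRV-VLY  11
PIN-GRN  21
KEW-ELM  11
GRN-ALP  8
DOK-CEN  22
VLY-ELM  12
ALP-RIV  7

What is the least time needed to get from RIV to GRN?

Running Dijkstra from RIV:
RIV: 0
ALP: 7  (via RIV)
GRN: 15  (via ALP)
Shortest route: RIV–ALP–GRN = 15 min.

15 min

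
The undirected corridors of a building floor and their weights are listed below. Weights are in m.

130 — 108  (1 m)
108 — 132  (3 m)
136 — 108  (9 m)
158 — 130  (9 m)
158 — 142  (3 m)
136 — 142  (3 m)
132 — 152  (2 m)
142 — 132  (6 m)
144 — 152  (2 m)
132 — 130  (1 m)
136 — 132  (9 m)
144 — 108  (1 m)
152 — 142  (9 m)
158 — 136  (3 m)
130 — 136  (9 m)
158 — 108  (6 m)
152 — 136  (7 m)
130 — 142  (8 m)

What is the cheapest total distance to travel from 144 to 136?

9 m

Compare a few routes:
144 → 108 → 136: 1+9 = 10
144 → 152 → 136: 2+7 = 9
Cheapest is 144 → 152 → 136 at 9 m.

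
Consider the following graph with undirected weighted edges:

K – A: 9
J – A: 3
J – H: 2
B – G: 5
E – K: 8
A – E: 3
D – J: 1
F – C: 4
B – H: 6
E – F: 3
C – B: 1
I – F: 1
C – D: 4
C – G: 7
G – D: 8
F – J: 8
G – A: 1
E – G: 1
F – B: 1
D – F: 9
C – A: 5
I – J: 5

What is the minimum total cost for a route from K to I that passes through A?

Shortest K→A: K → A = 9
Shortest A→I: A → G → E → F → I = 6
Total via A: 9 + 6 = 15.

15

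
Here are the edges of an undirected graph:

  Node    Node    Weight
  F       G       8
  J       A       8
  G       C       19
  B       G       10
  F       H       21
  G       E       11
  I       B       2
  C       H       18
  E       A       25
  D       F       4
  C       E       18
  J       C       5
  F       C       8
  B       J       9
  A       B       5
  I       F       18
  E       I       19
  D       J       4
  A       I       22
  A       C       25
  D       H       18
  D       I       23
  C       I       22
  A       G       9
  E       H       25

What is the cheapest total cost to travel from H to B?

Enumerating some paths:
H–D–J–B: 18+4+9 = 31
H–D–J–A–B: 18+4+8+5 = 35
H–C–J–B: 18+5+9 = 32
The minimum is 31 via H–D–J–B.

31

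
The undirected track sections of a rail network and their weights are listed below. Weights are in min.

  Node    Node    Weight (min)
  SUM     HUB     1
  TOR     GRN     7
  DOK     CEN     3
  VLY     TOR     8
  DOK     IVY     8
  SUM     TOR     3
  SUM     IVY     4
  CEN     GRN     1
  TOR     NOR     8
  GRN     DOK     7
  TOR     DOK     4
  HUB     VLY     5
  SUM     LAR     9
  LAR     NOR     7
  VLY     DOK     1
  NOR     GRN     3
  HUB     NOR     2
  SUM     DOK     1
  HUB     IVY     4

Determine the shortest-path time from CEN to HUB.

Running Dijkstra from CEN:
CEN: 0
GRN: 1  (via CEN)
DOK: 3  (via CEN)
SUM: 4  (via DOK)
NOR: 4  (via GRN)
VLY: 4  (via DOK)
HUB: 5  (via SUM)
Shortest route: CEN–DOK–SUM–HUB = 5 min.

5 min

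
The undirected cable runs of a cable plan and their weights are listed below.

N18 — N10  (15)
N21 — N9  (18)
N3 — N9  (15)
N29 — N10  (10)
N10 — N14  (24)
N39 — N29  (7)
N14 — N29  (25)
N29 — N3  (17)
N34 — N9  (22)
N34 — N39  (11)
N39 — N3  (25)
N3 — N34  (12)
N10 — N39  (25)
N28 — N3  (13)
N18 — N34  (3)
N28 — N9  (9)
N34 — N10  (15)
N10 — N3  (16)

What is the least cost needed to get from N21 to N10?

Shortest distances from N21:
N21: 0
N9: 18  (via N21)
N28: 27  (via N9)
N3: 33  (via N9)
N34: 40  (via N9)
N18: 43  (via N34)
N10: 49  (via N3)
Shortest route: N21–N9–N3–N10 = 49.

49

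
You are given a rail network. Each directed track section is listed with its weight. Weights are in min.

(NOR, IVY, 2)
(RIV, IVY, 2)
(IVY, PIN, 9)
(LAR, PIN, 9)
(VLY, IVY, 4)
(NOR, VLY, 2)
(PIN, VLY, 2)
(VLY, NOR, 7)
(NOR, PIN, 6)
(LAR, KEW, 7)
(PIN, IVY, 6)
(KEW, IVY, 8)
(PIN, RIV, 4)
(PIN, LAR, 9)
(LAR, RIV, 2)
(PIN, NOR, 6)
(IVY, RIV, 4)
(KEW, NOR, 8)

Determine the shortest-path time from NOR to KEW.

22 min

Settle nodes by increasing distance from NOR:
NOR: 0
IVY: 2  (via NOR)
VLY: 2  (via NOR)
PIN: 6  (via NOR)
RIV: 6  (via IVY)
LAR: 15  (via PIN)
KEW: 22  (via LAR)
Shortest route: NOR → PIN → LAR → KEW = 22 min.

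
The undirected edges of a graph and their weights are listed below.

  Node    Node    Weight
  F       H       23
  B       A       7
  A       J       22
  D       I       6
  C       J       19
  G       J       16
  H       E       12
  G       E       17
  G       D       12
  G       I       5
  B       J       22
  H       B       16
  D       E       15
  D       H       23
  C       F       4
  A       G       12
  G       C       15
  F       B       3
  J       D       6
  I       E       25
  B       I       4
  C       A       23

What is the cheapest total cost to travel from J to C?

Enumerating some paths:
J → C: 19 = 19
J → B → F → C: 22+3+4 = 29
J → D → I → B → F → C: 6+6+4+3+4 = 23
J → G → C: 16+15 = 31
The minimum is 19 via J → C.

19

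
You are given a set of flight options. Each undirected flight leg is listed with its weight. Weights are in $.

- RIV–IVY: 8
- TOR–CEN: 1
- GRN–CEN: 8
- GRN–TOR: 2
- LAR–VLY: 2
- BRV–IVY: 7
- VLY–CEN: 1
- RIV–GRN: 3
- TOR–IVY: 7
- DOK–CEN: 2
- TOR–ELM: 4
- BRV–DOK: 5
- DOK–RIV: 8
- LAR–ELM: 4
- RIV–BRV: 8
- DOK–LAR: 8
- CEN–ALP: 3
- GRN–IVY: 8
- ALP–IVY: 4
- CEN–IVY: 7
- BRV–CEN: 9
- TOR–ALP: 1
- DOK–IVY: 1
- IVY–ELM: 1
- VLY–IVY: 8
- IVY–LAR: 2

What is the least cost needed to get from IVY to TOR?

Candidate routes:
IVY - DOK - CEN - TOR: 1+2+1 = 4
IVY - ALP - TOR: 4+1 = 5
IVY - ELM - TOR: 1+4 = 5
Cheapest is IVY - DOK - CEN - TOR at $4.

$4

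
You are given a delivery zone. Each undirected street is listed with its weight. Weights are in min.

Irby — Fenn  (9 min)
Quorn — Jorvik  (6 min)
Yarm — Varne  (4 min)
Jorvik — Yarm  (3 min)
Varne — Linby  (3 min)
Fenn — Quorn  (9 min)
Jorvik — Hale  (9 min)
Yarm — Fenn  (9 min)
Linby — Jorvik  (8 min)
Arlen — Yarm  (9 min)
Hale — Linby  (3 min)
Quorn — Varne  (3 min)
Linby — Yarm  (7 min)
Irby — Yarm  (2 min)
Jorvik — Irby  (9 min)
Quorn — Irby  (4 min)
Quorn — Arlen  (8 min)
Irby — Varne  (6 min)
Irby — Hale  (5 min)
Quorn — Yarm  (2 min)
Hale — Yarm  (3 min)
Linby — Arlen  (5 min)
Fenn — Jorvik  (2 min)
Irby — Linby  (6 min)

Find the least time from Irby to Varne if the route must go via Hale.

Best Irby to Hale: Irby → Hale costing 5
Shortest Hale→Varne: Hale → Linby → Varne = 6
Total via Hale: 5 + 6 = 11 min.

11 min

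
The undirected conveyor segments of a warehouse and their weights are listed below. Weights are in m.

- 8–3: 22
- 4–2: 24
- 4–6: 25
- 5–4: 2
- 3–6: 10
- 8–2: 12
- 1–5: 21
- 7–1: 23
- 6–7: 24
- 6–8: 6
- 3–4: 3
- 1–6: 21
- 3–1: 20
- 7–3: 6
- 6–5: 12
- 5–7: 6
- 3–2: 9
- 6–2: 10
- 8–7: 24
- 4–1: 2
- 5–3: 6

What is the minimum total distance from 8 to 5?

18 m

Running Dijkstra from 8:
8: 0
6: 6  (via 8)
2: 12  (via 8)
3: 16  (via 6)
5: 18  (via 6)
Shortest route: 8 → 6 → 5 = 18 m.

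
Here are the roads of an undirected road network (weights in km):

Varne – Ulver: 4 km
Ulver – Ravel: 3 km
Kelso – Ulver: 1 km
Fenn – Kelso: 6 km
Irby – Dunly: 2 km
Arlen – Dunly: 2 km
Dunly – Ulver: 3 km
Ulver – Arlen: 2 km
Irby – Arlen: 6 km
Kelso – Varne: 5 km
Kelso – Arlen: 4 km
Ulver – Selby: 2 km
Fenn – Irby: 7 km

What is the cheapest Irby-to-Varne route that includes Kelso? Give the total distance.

Best Irby to Kelso: Irby → Dunly → Ulver → Kelso costing 6
Best Kelso to Varne: Kelso → Varne costing 5
Total via Kelso: 6 + 5 = 11 km.

11 km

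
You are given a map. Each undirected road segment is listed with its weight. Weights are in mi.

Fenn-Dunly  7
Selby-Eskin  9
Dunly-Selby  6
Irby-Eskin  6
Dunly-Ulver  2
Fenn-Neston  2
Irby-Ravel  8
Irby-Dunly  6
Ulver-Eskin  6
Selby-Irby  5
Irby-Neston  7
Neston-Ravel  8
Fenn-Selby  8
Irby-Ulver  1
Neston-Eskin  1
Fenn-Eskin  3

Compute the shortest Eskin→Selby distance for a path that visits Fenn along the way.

Best Eskin to Fenn: Eskin → Fenn costing 3
Best Fenn to Selby: Fenn → Selby costing 8
Total via Fenn: 3 + 8 = 11 mi.

11 mi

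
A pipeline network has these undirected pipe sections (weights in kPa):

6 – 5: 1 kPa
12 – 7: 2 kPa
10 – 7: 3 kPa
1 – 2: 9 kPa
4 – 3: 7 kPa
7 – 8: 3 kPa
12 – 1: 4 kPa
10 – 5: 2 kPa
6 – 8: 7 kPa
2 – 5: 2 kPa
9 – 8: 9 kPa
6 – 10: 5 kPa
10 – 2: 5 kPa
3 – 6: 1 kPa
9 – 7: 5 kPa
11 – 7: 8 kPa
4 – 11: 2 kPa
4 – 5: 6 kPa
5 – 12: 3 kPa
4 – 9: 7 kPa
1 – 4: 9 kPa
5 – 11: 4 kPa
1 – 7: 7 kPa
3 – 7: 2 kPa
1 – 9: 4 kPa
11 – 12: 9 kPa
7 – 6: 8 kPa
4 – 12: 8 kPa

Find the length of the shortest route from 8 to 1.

9 kPa

Enumerating some paths:
8 → 7 → 12 → 1: 3+2+4 = 9
8 → 7 → 1: 3+7 = 10
The minimum is 9 kPa via 8 → 7 → 12 → 1.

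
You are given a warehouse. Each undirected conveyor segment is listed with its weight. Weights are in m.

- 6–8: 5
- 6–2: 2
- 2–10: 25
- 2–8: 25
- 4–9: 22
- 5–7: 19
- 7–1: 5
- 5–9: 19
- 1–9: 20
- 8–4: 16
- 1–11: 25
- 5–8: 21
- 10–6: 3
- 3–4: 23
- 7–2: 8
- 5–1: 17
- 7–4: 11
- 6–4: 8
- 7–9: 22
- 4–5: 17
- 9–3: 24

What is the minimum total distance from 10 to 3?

34 m

Candidate routes:
10 - 6 - 2 - 7 - 4 - 3: 3+2+8+11+23 = 47
10 - 6 - 4 - 3: 3+8+23 = 34
10 - 6 - 8 - 4 - 3: 3+5+16+23 = 47
The minimum is 34 m via 10 - 6 - 4 - 3.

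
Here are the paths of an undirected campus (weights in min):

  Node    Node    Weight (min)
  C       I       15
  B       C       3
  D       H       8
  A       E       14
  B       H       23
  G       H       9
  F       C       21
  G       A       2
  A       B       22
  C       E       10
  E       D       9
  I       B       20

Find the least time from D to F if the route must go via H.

55 min

Best D to H: D–H costing 8
Shortest H→F: H–B–C–F = 47
Total via H: 8 + 47 = 55 min.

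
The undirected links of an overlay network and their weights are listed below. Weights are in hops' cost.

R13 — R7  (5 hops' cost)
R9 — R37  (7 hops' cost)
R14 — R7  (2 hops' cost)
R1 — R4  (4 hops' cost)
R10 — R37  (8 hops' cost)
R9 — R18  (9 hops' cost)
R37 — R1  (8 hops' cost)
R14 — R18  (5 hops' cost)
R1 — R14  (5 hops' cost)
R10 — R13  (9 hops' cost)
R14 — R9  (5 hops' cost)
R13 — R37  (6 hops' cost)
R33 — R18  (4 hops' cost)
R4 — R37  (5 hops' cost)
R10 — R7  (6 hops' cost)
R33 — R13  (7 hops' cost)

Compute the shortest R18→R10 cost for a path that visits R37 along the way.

Shortest R18→R37: R18 → R9 → R37 = 16
Shortest R37→R10: R37 → R10 = 8
Total via R37: 16 + 8 = 24 hops' cost.

24 hops' cost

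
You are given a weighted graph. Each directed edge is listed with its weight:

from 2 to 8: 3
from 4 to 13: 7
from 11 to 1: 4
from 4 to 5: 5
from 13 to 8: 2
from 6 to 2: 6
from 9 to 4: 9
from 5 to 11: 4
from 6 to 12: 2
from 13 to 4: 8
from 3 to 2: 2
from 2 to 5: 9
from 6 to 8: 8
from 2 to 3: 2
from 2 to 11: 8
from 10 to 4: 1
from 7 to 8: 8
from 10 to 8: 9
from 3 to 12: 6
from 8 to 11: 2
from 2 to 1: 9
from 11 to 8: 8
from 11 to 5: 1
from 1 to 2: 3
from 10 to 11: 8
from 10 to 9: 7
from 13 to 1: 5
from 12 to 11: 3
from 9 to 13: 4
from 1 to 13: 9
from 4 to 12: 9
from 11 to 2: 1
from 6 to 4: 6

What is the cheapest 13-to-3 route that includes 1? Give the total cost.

Shortest 13→1: 13–1 = 5
Shortest 1→3: 1–2–3 = 5
Total via 1: 5 + 5 = 10.

10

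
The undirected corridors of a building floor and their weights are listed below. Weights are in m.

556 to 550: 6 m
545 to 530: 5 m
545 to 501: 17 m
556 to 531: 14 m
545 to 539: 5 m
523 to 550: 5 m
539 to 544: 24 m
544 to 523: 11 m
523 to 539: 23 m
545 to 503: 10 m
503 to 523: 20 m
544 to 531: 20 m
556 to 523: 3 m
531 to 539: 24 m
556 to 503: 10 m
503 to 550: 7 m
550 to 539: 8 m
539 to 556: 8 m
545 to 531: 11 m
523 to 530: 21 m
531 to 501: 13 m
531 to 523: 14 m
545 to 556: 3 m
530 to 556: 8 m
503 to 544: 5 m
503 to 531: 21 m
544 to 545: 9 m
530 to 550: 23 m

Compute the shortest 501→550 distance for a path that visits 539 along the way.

Best 501 to 539: 501 → 545 → 539 costing 22
Best 539 to 550: 539 → 550 costing 8
Total via 539: 22 + 8 = 30 m.

30 m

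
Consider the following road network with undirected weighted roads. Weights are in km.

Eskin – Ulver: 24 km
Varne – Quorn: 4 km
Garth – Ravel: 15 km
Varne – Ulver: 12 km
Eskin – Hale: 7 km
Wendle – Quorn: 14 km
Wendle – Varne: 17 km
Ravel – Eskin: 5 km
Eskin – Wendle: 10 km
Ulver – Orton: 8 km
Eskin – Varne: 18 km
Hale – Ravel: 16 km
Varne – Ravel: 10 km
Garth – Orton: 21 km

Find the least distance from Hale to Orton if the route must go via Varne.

42 km

Best Hale to Varne: Hale–Eskin–Ravel–Varne costing 22
Shortest Varne→Orton: Varne–Ulver–Orton = 20
Total via Varne: 22 + 20 = 42 km.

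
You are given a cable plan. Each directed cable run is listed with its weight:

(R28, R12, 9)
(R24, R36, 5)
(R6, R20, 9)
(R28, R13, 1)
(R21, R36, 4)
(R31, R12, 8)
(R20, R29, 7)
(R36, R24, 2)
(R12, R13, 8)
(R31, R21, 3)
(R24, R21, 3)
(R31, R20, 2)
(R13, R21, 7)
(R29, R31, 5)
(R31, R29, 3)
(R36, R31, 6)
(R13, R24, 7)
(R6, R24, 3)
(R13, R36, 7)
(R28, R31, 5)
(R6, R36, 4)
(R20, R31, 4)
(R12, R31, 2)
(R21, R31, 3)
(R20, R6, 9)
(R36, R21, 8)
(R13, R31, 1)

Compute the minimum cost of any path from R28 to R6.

Compare a few routes:
R28–R31–R20–R6: 5+2+9 = 16
R28–R13–R31–R20–R6: 1+1+2+9 = 13
R28–R13–R21–R31–R20–R6: 1+7+3+2+9 = 22
The minimum is 13 via R28–R13–R31–R20–R6.

13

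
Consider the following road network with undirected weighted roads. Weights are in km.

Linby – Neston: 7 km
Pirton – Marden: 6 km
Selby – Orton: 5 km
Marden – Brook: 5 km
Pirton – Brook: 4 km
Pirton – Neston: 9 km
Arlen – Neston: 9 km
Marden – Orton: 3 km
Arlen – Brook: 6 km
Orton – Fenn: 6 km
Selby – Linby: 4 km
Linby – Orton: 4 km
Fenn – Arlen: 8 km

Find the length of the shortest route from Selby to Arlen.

Compare a few routes:
Selby - Linby - Neston - Arlen: 4+7+9 = 20
Selby - Orton - Fenn - Arlen: 5+6+8 = 19
Cheapest is Selby - Orton - Fenn - Arlen at 19 km.

19 km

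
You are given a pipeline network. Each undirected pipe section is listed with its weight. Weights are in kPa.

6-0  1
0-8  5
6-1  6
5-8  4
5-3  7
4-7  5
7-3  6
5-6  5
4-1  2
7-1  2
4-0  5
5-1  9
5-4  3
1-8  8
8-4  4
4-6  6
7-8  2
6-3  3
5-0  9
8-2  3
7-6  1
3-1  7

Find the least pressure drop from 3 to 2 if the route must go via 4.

Best 3 to 4: 3–6–7–1–4 costing 8
Shortest 4→2: 4–8–2 = 7
Total via 4: 8 + 7 = 15 kPa.

15 kPa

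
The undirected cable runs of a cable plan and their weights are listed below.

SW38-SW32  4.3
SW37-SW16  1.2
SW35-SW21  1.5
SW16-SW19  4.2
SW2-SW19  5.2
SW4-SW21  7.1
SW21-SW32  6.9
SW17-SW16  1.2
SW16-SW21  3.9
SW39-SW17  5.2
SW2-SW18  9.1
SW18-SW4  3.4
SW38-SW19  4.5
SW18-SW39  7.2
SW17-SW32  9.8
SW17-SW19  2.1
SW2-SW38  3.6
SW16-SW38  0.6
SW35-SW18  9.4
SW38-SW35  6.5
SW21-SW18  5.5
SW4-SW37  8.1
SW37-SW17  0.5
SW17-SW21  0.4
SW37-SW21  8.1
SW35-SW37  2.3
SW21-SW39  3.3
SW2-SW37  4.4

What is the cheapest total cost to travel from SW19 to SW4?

9.6

Enumerating some paths:
SW19 → SW17 → SW16 → SW37 → SW4: 2.1+1.2+1.2+8.1 = 12.6
SW19 → SW17 → SW21 → SW18 → SW4: 2.1+0.4+5.5+3.4 = 11.4
SW19 → SW17 → SW21 → SW4: 2.1+0.4+7.1 = 9.6
SW19 → SW17 → SW37 → SW4: 2.1+0.5+8.1 = 10.7
The minimum is 9.6 via SW19 → SW17 → SW21 → SW4.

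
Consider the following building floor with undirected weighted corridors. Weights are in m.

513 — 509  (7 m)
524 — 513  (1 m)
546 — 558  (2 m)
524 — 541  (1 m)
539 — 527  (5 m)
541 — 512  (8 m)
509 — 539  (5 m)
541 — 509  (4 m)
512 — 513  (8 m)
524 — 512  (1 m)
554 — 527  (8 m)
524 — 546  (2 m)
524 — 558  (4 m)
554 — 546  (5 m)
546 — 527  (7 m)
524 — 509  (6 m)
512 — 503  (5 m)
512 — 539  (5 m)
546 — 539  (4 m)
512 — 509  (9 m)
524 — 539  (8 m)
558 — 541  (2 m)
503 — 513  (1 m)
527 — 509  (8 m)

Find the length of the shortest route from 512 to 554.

8 m

Running Dijkstra from 512:
512: 0
524: 1  (via 512)
513: 2  (via 524)
541: 2  (via 524)
546: 3  (via 524)
503: 3  (via 513)
558: 4  (via 541)
539: 5  (via 512)
509: 6  (via 541)
554: 8  (via 546)
Shortest route: 512–524–546–554 = 8 m.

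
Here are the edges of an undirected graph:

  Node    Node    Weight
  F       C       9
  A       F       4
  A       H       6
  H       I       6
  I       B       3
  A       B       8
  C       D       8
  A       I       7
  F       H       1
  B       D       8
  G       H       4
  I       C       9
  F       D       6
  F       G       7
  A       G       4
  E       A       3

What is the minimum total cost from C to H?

Shortest distances from C:
C: 0
D: 8  (via C)
F: 9  (via C)
I: 9  (via C)
H: 10  (via F)
Shortest route: C → F → H = 10.

10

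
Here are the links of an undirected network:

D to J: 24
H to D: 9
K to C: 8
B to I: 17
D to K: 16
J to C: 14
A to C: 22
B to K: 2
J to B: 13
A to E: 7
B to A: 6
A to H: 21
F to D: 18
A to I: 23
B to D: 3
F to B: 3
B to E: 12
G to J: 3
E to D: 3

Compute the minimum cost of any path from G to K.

18

Running Dijkstra from G:
G: 0
J: 3  (via G)
B: 16  (via J)
C: 17  (via J)
K: 18  (via B)
Shortest route: G–J–B–K = 18.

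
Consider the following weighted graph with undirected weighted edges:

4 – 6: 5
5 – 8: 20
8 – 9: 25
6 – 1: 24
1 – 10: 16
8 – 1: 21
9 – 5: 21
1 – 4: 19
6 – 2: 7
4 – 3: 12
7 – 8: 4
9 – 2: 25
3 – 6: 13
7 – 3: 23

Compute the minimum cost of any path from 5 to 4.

58

Shortest distances from 5:
5: 0
8: 20  (via 5)
9: 21  (via 5)
7: 24  (via 8)
1: 41  (via 8)
2: 46  (via 9)
3: 47  (via 7)
6: 53  (via 2)
10: 57  (via 1)
4: 58  (via 6)
Shortest route: 5–9–2–6–4 = 58.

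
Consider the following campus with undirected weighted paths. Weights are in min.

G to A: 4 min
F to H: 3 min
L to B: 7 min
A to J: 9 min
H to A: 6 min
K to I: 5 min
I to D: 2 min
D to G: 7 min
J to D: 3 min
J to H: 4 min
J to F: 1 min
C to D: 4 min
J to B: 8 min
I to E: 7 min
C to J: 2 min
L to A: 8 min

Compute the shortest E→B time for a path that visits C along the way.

Shortest E→C: E → I → D → C = 13
Best C to B: C → J → B costing 10
Total via C: 13 + 10 = 23 min.

23 min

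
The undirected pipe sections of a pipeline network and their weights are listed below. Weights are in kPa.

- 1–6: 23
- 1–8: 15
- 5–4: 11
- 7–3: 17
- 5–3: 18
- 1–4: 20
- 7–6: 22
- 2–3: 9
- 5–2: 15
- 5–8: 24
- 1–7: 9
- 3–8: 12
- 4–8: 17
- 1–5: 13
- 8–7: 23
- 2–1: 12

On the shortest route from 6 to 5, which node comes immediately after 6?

1

Candidate routes:
6 - 1 - 5: 23+13 = 36
6 - 7 - 1 - 5: 22+9+13 = 44
Cheapest is 6 - 1 - 5 at 36 kPa.
So from 6 the first move is to 1.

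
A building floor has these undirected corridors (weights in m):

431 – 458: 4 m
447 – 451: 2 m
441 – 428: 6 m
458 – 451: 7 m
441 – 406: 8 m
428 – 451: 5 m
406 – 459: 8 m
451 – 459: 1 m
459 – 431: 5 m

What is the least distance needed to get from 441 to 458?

18 m

Shortest distances from 441:
441: 0
428: 6  (via 441)
406: 8  (via 441)
451: 11  (via 428)
459: 12  (via 451)
447: 13  (via 451)
431: 17  (via 459)
458: 18  (via 451)
Shortest route: 441–428–451–458 = 18 m.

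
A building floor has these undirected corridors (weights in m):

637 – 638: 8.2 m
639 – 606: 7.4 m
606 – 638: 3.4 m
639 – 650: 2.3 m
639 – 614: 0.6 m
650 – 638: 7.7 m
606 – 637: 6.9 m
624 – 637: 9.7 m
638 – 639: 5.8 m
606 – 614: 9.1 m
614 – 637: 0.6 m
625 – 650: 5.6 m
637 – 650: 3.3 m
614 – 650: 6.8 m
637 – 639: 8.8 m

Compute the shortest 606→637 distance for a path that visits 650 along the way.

Shortest 606→650: 606 → 639 → 650 = 9.7
Shortest 650→637: 650 → 637 = 3.3
Total via 650: 9.7 + 3.3 = 13 m.

13 m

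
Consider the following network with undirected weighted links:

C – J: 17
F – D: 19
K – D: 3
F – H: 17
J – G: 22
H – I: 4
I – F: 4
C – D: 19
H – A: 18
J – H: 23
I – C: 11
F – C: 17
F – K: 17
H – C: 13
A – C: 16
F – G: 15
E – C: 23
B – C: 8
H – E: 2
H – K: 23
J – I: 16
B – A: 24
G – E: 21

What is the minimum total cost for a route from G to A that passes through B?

Best G to B: G–F–I–C–B costing 38
Best B to A: B–A costing 24
Total via B: 38 + 24 = 62.

62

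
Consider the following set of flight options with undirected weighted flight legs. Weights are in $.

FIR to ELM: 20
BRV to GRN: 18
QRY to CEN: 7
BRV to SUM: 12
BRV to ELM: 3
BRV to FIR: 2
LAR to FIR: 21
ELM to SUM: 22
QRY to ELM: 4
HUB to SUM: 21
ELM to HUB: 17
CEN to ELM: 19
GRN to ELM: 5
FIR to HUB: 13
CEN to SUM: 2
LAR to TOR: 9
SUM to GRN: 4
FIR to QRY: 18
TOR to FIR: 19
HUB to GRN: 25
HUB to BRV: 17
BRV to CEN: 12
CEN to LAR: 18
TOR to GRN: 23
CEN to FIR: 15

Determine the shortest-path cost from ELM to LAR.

$26

Compare a few routes:
ELM–BRV–FIR–LAR: 3+2+21 = 26
ELM–QRY–CEN–LAR: 4+7+18 = 29
The minimum is $26 via ELM–BRV–FIR–LAR.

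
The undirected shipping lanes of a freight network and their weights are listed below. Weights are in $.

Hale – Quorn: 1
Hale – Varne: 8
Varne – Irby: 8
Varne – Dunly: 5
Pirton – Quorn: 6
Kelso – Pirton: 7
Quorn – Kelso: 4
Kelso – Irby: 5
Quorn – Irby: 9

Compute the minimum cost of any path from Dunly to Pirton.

Enumerating some paths:
Dunly - Varne - Hale - Quorn - Pirton: 5+8+1+6 = 20
Dunly - Varne - Hale - Quorn - Kelso - Pirton: 5+8+1+4+7 = 25
Dunly - Varne - Irby - Kelso - Pirton: 5+8+5+7 = 25
The minimum is $20 via Dunly - Varne - Hale - Quorn - Pirton.

$20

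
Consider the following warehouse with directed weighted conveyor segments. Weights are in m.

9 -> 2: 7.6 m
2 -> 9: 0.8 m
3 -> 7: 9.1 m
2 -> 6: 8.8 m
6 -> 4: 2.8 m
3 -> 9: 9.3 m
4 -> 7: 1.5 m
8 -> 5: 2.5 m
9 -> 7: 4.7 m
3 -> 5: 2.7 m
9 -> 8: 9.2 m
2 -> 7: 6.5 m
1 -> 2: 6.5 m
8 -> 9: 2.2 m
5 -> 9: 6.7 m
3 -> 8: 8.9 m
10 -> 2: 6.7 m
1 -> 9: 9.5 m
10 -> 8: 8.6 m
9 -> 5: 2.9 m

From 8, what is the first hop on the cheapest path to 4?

9

Enumerating some paths:
8 → 5 → 9 → 2 → 6 → 4: 2.5+6.7+7.6+8.8+2.8 = 28.4
8 → 9 → 2 → 6 → 4: 2.2+7.6+8.8+2.8 = 21.4
Cheapest is 8 → 9 → 2 → 6 → 4 at 21.4 m.
So from 8 the first move is to 9.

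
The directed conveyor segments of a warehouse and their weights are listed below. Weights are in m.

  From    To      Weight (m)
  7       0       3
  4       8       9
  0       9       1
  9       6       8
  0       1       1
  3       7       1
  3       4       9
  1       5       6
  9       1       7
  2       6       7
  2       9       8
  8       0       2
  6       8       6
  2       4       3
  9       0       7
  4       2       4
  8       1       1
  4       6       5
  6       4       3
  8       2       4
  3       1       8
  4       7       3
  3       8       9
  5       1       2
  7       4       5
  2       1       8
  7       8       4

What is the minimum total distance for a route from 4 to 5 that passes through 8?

14 m

Shortest 4→8: 4 → 7 → 8 = 7
Best 8 to 5: 8 → 1 → 5 costing 7
Total via 8: 7 + 7 = 14 m.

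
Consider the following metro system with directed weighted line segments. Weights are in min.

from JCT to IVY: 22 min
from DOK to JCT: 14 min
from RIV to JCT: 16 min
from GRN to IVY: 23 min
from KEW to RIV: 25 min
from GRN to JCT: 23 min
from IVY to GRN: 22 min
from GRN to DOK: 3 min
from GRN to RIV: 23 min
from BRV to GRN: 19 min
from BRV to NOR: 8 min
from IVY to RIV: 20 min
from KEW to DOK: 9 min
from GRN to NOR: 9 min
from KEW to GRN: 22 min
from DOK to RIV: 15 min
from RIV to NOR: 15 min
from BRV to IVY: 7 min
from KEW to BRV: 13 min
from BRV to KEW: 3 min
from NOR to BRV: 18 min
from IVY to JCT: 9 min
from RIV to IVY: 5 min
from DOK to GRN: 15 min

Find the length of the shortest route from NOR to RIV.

45 min

Shortest distances from NOR:
NOR: 0
BRV: 18  (via NOR)
KEW: 21  (via BRV)
IVY: 25  (via BRV)
DOK: 30  (via KEW)
JCT: 34  (via IVY)
GRN: 37  (via BRV)
RIV: 45  (via IVY)
Shortest route: NOR → BRV → IVY → RIV = 45 min.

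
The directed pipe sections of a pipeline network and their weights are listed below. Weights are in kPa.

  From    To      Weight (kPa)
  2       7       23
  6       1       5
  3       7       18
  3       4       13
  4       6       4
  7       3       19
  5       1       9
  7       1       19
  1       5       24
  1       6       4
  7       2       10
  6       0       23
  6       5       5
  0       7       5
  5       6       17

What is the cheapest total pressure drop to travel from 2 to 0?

69 kPa

Running Dijkstra from 2:
2: 0
7: 23  (via 2)
1: 42  (via 7)
3: 42  (via 7)
6: 46  (via 1)
5: 51  (via 6)
4: 55  (via 3)
0: 69  (via 6)
Shortest route: 2–7–1–6–0 = 69 kPa.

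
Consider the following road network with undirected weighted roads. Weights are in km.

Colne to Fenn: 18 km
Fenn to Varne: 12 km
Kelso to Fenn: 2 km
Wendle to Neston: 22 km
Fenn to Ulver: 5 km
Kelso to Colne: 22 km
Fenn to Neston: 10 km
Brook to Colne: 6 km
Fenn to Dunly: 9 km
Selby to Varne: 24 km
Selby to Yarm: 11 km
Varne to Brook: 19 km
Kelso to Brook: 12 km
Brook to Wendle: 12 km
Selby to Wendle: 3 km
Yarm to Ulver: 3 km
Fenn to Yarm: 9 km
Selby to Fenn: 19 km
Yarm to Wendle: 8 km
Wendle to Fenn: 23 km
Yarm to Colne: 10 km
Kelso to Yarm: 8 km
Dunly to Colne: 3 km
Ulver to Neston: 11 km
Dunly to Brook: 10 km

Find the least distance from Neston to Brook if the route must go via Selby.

Best Neston to Selby: Neston → Ulver → Yarm → Selby costing 25
Best Selby to Brook: Selby → Wendle → Brook costing 15
Total via Selby: 25 + 15 = 40 km.

40 km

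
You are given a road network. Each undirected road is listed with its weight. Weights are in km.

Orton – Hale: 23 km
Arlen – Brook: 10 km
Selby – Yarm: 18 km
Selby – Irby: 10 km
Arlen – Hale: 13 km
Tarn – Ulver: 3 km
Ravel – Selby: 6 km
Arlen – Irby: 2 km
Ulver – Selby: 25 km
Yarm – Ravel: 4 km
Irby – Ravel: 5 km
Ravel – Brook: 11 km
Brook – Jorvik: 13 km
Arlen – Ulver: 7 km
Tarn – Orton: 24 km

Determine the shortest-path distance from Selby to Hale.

25 km

Enumerating some paths:
Selby → Irby → Arlen → Hale: 10+2+13 = 25
Selby → Ravel → Brook → Arlen → Hale: 6+11+10+13 = 40
Selby → Ravel → Irby → Arlen → Hale: 6+5+2+13 = 26
Cheapest is Selby → Irby → Arlen → Hale at 25 km.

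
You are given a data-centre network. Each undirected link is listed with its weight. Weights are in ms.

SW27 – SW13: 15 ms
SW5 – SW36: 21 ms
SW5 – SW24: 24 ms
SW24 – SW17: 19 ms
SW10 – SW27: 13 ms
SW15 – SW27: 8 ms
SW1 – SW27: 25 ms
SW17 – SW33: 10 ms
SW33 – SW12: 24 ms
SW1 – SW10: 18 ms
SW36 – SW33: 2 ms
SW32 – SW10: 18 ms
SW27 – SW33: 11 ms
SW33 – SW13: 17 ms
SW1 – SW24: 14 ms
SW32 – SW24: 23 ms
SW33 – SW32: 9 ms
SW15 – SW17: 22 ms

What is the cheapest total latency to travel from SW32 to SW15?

Running Dijkstra from SW32:
SW32: 0
SW33: 9  (via SW32)
SW36: 11  (via SW33)
SW10: 18  (via SW32)
SW17: 19  (via SW33)
SW27: 20  (via SW33)
SW24: 23  (via SW32)
SW13: 26  (via SW33)
SW15: 28  (via SW27)
Shortest route: SW32 → SW33 → SW27 → SW15 = 28 ms.

28 ms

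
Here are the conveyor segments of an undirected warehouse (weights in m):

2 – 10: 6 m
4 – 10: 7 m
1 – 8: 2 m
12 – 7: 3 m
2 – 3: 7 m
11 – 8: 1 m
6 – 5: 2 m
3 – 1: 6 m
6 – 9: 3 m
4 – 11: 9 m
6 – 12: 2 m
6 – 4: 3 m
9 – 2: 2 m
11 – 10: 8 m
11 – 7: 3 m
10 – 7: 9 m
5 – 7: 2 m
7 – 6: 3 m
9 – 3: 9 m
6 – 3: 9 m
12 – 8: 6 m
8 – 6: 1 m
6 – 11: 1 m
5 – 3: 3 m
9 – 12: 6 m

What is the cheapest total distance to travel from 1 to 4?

Enumerating some paths:
1–8–11–7–6–4: 2+1+3+3+3 = 12
1–8–6–4: 2+1+3 = 6
1–8–11–6–4: 2+1+1+3 = 7
1–8–11–4: 2+1+9 = 12
Cheapest is 1–8–6–4 at 6 m.

6 m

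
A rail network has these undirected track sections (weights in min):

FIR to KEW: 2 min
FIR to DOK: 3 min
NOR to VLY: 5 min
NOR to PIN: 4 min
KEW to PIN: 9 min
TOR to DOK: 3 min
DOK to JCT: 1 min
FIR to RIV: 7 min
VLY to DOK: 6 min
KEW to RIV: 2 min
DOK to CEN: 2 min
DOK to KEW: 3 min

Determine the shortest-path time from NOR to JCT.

12 min

Enumerating some paths:
NOR → PIN → KEW → FIR → DOK → JCT: 4+9+2+3+1 = 19
NOR → PIN → KEW → DOK → JCT: 4+9+3+1 = 17
NOR → VLY → DOK → JCT: 5+6+1 = 12
The minimum is 12 min via NOR → VLY → DOK → JCT.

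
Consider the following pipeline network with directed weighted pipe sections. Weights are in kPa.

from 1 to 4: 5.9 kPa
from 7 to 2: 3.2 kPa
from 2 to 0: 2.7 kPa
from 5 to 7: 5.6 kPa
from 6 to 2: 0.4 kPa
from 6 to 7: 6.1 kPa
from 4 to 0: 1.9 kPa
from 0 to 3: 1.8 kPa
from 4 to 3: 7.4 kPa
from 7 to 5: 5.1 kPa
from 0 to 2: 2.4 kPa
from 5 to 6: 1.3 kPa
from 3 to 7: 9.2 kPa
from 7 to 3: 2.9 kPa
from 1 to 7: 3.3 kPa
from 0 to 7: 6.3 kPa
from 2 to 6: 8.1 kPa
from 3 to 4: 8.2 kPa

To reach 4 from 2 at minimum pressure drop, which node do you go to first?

Candidate routes:
2–6–7–3–4: 8.1+6.1+2.9+8.2 = 25.3
2–0–3–4: 2.7+1.8+8.2 = 12.7
2–0–7–3–4: 2.7+6.3+2.9+8.2 = 20.1
Cheapest is 2–0–3–4 at 12.7 kPa.
So from 2 the first move is to 0.

0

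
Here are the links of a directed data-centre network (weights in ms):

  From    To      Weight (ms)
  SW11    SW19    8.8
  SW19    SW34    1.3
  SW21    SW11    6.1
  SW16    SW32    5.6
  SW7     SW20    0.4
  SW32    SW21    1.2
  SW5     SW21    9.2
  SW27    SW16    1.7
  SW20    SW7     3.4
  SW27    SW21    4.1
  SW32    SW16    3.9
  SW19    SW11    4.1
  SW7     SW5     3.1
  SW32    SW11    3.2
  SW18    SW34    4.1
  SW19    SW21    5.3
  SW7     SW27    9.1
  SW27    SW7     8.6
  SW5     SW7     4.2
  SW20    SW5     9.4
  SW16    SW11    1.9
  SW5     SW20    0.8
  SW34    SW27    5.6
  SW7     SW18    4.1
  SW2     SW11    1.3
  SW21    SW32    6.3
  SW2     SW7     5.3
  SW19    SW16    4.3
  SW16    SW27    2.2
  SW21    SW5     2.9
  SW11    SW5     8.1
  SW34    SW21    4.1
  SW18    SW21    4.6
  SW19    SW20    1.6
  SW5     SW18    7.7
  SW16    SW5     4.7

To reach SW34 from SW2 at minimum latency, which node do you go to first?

Enumerating some paths:
SW2 - SW11 - SW19 - SW34: 1.3+8.8+1.3 = 11.4
SW2 - SW11 - SW5 - SW18 - SW34: 1.3+8.1+7.7+4.1 = 21.2
SW2 - SW7 - SW18 - SW34: 5.3+4.1+4.1 = 13.5
SW2 - SW7 - SW5 - SW18 - SW34: 5.3+3.1+7.7+4.1 = 20.2
Cheapest is SW2 - SW11 - SW19 - SW34 at 11.4 ms.
So from SW2 the first move is to SW11.

SW11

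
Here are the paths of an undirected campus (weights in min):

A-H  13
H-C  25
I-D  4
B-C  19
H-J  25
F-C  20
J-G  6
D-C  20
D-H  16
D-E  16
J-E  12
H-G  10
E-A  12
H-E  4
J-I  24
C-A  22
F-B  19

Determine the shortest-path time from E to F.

49 min

Shortest distances from E:
E: 0
H: 4  (via E)
A: 12  (via E)
J: 12  (via E)
G: 14  (via H)
D: 16  (via E)
I: 20  (via D)
C: 29  (via H)
B: 48  (via C)
F: 49  (via C)
Shortest route: E–H–C–F = 49 min.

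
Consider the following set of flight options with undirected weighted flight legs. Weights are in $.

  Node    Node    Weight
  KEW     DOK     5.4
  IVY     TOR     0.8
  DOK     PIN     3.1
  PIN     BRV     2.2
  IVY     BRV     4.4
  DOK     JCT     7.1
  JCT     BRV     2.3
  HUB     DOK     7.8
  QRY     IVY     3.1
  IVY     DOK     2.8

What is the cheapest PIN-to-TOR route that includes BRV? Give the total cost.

Best PIN to BRV: PIN–BRV costing 2.2
Best BRV to TOR: BRV–IVY–TOR costing 5.2
Total via BRV: 2.2 + 5.2 = $7.4.

$7.4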